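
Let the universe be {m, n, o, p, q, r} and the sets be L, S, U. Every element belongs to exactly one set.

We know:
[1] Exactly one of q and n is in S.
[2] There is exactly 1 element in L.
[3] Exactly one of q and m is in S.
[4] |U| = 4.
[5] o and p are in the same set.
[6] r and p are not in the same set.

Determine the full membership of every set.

L = {r}; S = {q}; U = {m, n, o, p}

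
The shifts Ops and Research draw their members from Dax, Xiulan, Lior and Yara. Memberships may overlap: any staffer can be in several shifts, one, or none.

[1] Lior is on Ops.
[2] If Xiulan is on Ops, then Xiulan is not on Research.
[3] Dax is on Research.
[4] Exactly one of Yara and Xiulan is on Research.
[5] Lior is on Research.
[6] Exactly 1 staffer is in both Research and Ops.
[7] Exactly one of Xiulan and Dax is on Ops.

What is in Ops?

Ops = {Lior, Xiulan}

From (1): Lior ∈ Ops.
From (3): Dax ∈ Research.
From (5): Lior ∈ Research.
Suppose Dax ∈ Ops: no assignment then satisfies all the clues, so Dax ∉ Ops.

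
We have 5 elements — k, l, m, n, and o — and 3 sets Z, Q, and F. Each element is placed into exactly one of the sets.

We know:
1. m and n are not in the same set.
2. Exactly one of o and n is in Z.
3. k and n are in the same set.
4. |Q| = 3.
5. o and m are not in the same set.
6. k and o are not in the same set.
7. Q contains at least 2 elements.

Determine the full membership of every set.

Z = {o}; Q = {k, l, n}; F = {m}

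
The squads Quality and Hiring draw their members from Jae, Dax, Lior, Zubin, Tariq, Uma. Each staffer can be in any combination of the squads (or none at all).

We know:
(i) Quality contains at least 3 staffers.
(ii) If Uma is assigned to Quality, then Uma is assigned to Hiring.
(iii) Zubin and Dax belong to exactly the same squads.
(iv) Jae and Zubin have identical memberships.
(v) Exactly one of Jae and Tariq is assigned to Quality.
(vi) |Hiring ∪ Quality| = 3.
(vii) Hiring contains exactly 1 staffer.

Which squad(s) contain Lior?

Lior: Quality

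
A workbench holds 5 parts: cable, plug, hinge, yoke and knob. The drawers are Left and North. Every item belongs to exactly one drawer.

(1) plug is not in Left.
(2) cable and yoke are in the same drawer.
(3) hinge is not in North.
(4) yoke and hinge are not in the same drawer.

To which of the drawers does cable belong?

cable: North

From (1): plug ∉ Left.
From (3): hinge ∉ North.
Only one drawer left: plug ∈ North.
Only one drawer left: hinge ∈ Left.
(4): yoke ∉ Left.
Only one drawer left: yoke ∈ North.
(2): cable matches yoke: cable ∉ Left.
(2): cable matches yoke: cable ∈ North.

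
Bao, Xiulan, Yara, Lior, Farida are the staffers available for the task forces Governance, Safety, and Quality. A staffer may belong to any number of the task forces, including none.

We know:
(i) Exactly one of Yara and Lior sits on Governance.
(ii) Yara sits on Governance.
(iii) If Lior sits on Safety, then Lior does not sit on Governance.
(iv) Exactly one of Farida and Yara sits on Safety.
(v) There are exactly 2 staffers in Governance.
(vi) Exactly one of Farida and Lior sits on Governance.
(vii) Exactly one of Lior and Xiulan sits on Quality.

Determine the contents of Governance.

From (ii): Yara ∈ Governance.
(i) (exactly one): Lior ∉ Governance.
(vi) (exactly one): Farida ∈ Governance.
(v): Governance already has 2, so the rest are out.

Governance = {Farida, Yara}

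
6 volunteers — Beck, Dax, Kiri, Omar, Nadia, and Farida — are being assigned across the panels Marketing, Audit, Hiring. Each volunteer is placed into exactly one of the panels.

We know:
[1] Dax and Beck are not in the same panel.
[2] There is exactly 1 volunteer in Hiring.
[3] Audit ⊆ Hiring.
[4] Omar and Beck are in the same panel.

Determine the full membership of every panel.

Marketing = {Beck, Farida, Kiri, Nadia, Omar}; Audit = {}; Hiring = {Dax}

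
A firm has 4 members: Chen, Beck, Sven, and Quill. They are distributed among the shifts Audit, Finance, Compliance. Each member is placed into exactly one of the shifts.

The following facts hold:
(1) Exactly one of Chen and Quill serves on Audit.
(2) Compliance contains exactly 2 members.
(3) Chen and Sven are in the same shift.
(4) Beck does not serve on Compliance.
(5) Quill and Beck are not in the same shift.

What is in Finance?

Finance = {Beck}

From (4): Beck ∉ Compliance.
Suppose Chen ∈ Finance: no assignment then satisfies all the clues, so Chen ∉ Finance.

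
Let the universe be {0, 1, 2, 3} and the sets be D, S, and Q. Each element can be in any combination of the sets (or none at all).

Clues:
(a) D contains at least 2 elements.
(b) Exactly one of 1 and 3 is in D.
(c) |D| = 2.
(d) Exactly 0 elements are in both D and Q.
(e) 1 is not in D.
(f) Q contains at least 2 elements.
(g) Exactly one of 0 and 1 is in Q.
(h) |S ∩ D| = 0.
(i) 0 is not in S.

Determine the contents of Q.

Q = {1, 2}

From (e): 1 ∉ D.
From (i): 0 ∉ S.
(b) (exactly one): 3 ∈ D.
Suppose 0 ∈ Q: no assignment then satisfies all the clues, so 0 ∉ Q.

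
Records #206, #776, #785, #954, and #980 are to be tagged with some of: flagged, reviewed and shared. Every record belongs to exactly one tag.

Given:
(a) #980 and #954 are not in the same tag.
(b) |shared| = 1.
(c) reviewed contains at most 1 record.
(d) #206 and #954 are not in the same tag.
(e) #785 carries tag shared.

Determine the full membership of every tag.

From (e): #785 ∈ shared.
(b): shared already has 1, so the rest are out.
Suppose #206 ∉ flagged: no assignment then satisfies all the clues, so #206 ∈ flagged.

flagged = {#206, #776, #980}; reviewed = {#954}; shared = {#785}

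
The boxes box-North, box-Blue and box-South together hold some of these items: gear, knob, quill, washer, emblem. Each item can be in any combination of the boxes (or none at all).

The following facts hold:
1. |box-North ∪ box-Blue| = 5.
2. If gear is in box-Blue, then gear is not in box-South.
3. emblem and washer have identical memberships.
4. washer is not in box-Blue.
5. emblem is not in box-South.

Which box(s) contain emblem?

emblem: box-North

From (4): washer ∉ box-Blue.
From (5): emblem ∉ box-South.
(3): emblem matches washer: emblem ∉ box-Blue.
(3): washer matches emblem: washer ∉ box-South.
Suppose emblem ∉ box-North: no assignment then satisfies all the clues, so emblem ∈ box-North.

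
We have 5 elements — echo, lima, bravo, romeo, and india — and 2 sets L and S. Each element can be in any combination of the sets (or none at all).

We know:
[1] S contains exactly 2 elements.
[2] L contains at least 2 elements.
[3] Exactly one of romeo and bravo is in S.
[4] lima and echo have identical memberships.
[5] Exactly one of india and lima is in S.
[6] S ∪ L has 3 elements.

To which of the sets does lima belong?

lima: none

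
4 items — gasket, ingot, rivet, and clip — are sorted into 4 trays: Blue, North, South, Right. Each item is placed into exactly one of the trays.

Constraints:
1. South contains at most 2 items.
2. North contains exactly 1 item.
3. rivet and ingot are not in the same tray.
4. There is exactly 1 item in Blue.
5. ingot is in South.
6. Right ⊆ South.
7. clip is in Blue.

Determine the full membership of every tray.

Blue = {clip}; North = {rivet}; South = {gasket, ingot}; Right = {}

From (5): ingot ∈ South.
From (7): clip ∈ Blue.
(3): rivet ∉ South.
(4): Blue already has 1, so the rest are out.
(6) contrapositive: rivet ∉ Right.
Only one tray left: rivet ∈ North.
(2): North already has 1, so the rest are out.
Suppose gasket ∉ South: no assignment then satisfies all the clues, so gasket ∈ South.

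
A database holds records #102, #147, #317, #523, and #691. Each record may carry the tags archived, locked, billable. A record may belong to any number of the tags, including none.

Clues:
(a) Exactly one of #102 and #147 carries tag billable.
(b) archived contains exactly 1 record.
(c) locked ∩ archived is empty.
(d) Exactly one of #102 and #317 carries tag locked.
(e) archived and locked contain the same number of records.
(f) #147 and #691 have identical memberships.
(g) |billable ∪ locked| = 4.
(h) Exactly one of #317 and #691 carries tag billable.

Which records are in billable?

billable = {#147, #523, #691}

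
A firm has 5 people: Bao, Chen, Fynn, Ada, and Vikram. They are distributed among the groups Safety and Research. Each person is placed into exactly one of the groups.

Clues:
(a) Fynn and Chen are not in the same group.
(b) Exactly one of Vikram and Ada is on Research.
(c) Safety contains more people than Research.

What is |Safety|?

3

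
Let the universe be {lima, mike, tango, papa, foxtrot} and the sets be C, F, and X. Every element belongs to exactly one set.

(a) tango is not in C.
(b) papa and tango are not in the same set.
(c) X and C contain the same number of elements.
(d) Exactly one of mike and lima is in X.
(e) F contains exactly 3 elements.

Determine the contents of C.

C = {papa}

From (a): tango ∉ C.
Suppose lima ∈ C: no assignment then satisfies all the clues, so lima ∉ C.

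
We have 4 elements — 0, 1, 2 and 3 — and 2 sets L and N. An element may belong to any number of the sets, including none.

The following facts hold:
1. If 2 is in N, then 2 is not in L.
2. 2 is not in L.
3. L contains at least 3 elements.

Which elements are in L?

L = {0, 1, 3}

From (2): 2 ∉ L.
(3): only 3 candidates remain for L, so all are in.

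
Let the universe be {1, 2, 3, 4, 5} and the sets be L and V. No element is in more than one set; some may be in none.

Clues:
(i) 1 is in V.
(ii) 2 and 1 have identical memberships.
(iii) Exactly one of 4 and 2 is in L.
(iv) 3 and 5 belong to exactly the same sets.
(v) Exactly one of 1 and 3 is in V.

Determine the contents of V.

From (i): 1 ∈ V.
(ii): 2 matches 1: 2 ∉ L.
(ii): 2 matches 1: 2 ∈ V.
(iii) (exactly one): 4 ∈ L.
(v) (exactly one): 3 ∉ V.
(iv): 5 matches 3: 5 ∉ V.

V = {1, 2}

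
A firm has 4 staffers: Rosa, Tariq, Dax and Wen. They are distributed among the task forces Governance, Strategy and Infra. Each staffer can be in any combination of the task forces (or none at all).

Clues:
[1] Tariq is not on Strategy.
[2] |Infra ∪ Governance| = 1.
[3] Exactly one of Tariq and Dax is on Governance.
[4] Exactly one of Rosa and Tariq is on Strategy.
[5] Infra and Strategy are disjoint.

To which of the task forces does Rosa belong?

Rosa: Strategy

From (1): Tariq ∉ Strategy.
(4) (exactly one): Rosa ∈ Strategy.
(5) (disjoint): Rosa ∉ Infra.
Suppose Rosa ∈ Governance: no assignment then satisfies all the clues, so Rosa ∉ Governance.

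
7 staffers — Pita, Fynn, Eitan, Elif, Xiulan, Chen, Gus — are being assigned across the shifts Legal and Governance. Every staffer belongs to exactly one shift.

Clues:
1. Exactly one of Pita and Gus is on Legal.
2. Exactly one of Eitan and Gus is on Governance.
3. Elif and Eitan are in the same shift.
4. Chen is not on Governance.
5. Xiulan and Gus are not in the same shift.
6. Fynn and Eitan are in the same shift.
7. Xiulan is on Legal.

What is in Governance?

Governance = {Gus}

From (4): Chen ∉ Governance.
From (7): Xiulan ∈ Legal.
(5): Gus ∉ Legal.
Only one shift left: Chen ∈ Legal.
Only one shift left: Gus ∈ Governance.
(1) (exactly one): Pita ∈ Legal.
(2) (exactly one): Eitan ∉ Governance.
(3): Elif matches Eitan: Elif ∉ Governance.
(6): Fynn matches Eitan: Fynn ∉ Governance.
Only one shift left: Fynn ∈ Legal.
Only one shift left: Eitan ∈ Legal.
Only one shift left: Elif ∈ Legal.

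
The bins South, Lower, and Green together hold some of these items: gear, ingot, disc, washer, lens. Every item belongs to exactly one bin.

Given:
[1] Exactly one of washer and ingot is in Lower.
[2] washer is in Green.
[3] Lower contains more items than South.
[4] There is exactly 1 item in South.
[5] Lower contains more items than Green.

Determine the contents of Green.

From (2): washer ∈ Green.
(1) (exactly one): ingot ∈ Lower.
Suppose gear ∈ Green: no assignment then satisfies all the clues, so gear ∉ Green.

Green = {washer}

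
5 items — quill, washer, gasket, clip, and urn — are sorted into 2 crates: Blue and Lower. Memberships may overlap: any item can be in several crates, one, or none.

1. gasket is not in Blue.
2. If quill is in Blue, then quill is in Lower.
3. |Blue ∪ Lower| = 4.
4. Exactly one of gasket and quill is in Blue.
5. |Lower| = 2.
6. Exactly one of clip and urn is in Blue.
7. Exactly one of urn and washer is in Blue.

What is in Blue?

Blue = {clip, quill, washer}

From (1): gasket ∉ Blue.
(4) (exactly one): quill ∈ Blue.
(2): quill ∈ Lower.
Suppose washer ∉ Blue: no assignment then satisfies all the clues, so washer ∈ Blue.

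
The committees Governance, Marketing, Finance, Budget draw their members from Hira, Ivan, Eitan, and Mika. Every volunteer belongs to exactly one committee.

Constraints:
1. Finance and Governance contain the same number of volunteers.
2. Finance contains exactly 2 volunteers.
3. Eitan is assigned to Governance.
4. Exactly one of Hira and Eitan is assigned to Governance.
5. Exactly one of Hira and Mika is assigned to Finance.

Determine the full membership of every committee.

From (3): Eitan ∈ Governance.
(4) (exactly one): Hira ∉ Governance.
Suppose Hira ∈ Marketing: no assignment then satisfies all the clues, so Hira ∉ Marketing.

Governance = {Eitan, Mika}; Marketing = {}; Finance = {Hira, Ivan}; Budget = {}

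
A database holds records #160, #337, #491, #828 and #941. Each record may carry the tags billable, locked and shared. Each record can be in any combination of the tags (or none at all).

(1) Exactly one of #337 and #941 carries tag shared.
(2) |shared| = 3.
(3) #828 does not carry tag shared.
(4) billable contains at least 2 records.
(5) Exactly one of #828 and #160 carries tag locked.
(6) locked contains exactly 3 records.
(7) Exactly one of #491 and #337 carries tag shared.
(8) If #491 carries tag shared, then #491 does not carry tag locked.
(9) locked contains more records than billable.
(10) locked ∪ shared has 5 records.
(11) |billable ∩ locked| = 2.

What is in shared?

shared = {#160, #491, #941}

From (3): #828 ∉ shared.
Suppose #160 ∉ shared: no assignment then satisfies all the clues, so #160 ∈ shared.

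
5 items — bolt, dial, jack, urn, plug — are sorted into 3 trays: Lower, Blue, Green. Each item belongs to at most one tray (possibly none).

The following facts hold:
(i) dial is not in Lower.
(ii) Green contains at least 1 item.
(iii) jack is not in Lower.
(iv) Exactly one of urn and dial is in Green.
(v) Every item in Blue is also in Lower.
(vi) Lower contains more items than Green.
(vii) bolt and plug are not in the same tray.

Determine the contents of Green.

Green = {dial}

From (i): dial ∉ Lower.
From (iii): jack ∉ Lower.
(v) contrapositive: dial ∉ Blue.
(v) contrapositive: jack ∉ Blue.
Suppose bolt ∈ Green: no assignment then satisfies all the clues, so bolt ∉ Green.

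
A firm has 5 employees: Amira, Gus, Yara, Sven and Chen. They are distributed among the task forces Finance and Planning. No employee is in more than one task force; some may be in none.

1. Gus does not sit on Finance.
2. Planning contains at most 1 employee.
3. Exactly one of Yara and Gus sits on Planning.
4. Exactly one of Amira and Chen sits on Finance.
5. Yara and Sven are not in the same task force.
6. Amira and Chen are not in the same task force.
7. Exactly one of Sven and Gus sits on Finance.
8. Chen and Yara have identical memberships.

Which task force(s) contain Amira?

Amira: Finance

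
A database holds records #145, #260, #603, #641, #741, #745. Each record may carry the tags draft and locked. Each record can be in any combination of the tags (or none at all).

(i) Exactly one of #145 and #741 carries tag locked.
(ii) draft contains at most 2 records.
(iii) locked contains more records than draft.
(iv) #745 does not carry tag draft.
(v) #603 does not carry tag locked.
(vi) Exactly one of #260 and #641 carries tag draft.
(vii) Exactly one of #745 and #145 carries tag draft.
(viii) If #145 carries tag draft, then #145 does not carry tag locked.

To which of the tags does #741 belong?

#741: locked

From (iv): #745 ∉ draft.
From (v): #603 ∉ locked.
(vii) (exactly one): #145 ∈ draft.
(viii): #145 ∉ locked.
(i) (exactly one): #741 ∈ locked.
Suppose #741 ∈ draft: no assignment then satisfies all the clues, so #741 ∉ draft.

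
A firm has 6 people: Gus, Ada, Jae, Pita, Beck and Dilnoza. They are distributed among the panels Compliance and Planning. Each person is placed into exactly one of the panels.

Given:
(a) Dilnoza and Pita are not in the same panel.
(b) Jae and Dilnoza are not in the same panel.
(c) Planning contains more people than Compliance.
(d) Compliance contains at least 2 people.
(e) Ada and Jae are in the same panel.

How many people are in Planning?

4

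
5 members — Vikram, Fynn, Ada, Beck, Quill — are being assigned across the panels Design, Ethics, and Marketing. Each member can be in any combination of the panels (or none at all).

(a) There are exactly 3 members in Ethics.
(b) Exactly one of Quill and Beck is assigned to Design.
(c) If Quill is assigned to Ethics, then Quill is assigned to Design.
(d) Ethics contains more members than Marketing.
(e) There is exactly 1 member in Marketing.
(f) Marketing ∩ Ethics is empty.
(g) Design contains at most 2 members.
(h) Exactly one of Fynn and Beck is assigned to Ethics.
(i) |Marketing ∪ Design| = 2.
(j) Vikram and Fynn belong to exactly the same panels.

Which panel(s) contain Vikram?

Vikram: Ethics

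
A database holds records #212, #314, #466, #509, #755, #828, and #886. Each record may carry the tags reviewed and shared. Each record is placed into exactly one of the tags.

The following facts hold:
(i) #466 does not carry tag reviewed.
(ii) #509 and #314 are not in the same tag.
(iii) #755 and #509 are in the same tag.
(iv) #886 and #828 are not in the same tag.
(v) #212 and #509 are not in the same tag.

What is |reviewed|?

3

From (i): #466 ∉ reviewed.
Only one tag left: #466 ∈ shared.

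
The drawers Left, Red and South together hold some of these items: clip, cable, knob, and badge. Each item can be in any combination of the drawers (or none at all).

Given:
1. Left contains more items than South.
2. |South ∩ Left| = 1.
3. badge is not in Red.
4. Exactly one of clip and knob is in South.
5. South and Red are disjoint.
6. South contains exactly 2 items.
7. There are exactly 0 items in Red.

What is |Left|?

3

From (3): badge ∉ Red.
(7): Red already has 0, so the rest are out.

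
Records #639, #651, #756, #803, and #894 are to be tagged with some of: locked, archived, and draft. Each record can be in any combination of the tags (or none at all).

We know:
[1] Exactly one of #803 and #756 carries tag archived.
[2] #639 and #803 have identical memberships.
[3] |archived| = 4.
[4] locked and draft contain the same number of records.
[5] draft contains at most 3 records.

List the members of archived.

archived = {#639, #651, #803, #894}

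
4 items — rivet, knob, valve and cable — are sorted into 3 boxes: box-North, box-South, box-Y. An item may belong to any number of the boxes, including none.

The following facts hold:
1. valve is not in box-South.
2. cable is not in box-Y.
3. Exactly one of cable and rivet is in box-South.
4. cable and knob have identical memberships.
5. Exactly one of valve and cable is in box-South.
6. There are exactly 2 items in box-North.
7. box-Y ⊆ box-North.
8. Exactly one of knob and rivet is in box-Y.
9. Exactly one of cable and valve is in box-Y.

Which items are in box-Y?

box-Y = {rivet, valve}

From (1): valve ∉ box-South.
From (2): cable ∉ box-Y.
(4): knob matches cable: knob ∉ box-Y.
(5) (exactly one): cable ∈ box-South.
(8) (exactly one): rivet ∈ box-Y.
(9) (exactly one): valve ∈ box-Y.
(3) (exactly one): rivet ∉ box-South.
(4): knob matches cable: knob ∈ box-South.
(7) with rivet ∈ box-Y: rivet ∈ box-North.
(7) with valve ∈ box-Y: valve ∈ box-North.
(6): box-North already has 2, so the rest are out.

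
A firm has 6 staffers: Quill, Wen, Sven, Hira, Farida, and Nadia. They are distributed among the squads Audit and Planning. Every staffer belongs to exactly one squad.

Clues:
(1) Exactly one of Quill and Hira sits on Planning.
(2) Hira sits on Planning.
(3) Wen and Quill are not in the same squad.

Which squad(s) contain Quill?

From (2): Hira ∈ Planning.
(1) (exactly one): Quill ∉ Planning.
Only one squad left: Quill ∈ Audit.
(3): Wen ∉ Audit.
Only one squad left: Wen ∈ Planning.

Quill: Audit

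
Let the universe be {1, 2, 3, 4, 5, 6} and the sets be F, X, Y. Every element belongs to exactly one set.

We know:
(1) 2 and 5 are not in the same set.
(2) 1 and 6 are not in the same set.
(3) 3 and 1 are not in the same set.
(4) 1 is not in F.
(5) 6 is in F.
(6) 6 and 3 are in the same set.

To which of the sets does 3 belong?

3: F

From (4): 1 ∉ F.
From (5): 6 ∈ F.
(6): 3 matches 6: 3 ∈ F.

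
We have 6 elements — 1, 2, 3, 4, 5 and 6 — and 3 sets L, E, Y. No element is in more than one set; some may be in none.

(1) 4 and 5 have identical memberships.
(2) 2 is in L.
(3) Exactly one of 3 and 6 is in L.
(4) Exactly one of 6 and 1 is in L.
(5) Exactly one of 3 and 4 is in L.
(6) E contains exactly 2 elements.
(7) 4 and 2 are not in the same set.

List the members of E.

E = {4, 5}

From (2): 2 ∈ L.
(7): 4 ∉ L.
(1): 5 matches 4: 5 ∉ L.
(5) (exactly one): 3 ∈ L.
(3) (exactly one): 6 ∉ L.
(4) (exactly one): 1 ∈ L.
Suppose 4 ∉ E: no assignment then satisfies all the clues, so 4 ∈ E.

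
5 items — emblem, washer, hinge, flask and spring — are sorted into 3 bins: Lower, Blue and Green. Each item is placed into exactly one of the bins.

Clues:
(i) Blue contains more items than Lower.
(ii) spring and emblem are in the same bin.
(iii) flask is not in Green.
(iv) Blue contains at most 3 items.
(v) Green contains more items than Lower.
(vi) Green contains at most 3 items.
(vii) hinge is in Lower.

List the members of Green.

Green = {emblem, spring}

From (iii): flask ∉ Green.
From (vii): hinge ∈ Lower.
Suppose emblem ∉ Green: no assignment then satisfies all the clues, so emblem ∈ Green.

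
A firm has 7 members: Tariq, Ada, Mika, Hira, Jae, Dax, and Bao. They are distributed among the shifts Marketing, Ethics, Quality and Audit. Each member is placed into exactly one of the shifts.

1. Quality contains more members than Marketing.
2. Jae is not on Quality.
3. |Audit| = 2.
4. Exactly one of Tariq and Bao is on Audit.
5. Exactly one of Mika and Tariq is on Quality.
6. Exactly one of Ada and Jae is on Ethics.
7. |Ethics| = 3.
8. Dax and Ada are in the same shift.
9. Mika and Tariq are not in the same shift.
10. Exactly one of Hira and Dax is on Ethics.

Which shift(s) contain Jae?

From (2): Jae ∉ Quality.
Suppose Jae ∈ Marketing: no assignment then satisfies all the clues, so Jae ∉ Marketing.

Jae: Audit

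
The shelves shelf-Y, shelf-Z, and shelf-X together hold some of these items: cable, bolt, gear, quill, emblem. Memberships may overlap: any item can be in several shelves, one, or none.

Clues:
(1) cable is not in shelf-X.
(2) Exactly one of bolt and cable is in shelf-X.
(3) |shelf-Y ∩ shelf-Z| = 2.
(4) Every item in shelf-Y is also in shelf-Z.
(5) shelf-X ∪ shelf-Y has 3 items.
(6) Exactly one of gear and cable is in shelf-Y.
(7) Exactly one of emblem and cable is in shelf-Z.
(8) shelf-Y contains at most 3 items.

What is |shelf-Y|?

2

From (1): cable ∉ shelf-X.
(2) (exactly one): bolt ∈ shelf-X.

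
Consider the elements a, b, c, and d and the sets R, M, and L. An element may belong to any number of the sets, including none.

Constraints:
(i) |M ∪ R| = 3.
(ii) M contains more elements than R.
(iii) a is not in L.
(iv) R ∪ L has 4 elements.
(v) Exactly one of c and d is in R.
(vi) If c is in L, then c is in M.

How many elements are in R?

2

From (iii): a ∉ L.
Suppose a ∉ R: no assignment then satisfies all the clues, so a ∈ R.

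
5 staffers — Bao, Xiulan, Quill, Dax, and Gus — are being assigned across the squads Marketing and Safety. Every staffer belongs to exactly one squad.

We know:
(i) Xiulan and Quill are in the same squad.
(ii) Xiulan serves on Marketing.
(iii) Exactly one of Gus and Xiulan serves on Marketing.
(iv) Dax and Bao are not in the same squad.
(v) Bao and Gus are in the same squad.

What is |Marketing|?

3

From (ii): Xiulan ∈ Marketing.
(i): Quill matches Xiulan: Quill ∈ Marketing.
(iii) (exactly one): Gus ∉ Marketing.
(v): Bao matches Gus: Bao ∉ Marketing.
Only one squad left: Bao ∈ Safety.
Only one squad left: Gus ∈ Safety.
(iv): Dax ∉ Safety.
Only one squad left: Dax ∈ Marketing.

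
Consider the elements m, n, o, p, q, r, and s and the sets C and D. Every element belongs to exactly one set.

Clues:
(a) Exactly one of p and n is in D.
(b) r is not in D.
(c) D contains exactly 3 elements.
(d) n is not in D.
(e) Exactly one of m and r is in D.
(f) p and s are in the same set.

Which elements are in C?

C = {n, o, q, r}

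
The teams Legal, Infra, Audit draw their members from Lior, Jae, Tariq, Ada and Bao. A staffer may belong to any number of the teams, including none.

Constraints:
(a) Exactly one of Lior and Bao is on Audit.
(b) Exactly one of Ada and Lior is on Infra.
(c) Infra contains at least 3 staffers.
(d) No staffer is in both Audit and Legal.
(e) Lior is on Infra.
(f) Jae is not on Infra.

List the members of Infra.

From (e): Lior ∈ Infra.
From (f): Jae ∉ Infra.
(b) (exactly one): Ada ∉ Infra.
(c): only 3 candidates remain for Infra, so all are in.

Infra = {Bao, Lior, Tariq}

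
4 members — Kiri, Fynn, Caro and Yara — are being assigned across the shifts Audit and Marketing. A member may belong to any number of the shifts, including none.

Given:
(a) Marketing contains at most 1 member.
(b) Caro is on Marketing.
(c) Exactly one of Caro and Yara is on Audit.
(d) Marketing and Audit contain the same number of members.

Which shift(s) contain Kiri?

From (b): Caro ∈ Marketing.
(a): Marketing already has 1, so the rest are out.
Suppose Kiri ∈ Audit: no assignment then satisfies all the clues, so Kiri ∉ Audit.

Kiri: none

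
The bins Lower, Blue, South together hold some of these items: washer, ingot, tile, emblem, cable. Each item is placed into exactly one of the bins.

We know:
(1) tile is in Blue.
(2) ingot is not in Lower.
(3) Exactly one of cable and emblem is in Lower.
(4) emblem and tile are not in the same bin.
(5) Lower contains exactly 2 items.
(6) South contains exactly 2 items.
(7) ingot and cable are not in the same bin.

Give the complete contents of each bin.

Lower = {cable, washer}; Blue = {tile}; South = {emblem, ingot}

From (1): tile ∈ Blue.
From (2): ingot ∉ Lower.
(4): emblem ∉ Blue.
Suppose washer ∉ Lower: no assignment then satisfies all the clues, so washer ∈ Lower.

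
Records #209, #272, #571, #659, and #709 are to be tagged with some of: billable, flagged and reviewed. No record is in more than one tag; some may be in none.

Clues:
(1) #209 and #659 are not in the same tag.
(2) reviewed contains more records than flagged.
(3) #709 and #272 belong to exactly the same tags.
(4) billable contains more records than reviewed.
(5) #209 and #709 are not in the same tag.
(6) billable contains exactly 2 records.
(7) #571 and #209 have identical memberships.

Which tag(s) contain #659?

#659: reviewed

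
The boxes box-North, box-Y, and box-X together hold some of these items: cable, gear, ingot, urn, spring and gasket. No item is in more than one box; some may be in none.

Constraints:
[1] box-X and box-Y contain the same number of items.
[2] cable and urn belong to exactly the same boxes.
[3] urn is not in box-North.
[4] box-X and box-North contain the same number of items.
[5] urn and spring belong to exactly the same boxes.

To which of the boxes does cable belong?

cable: none

From (3): urn ∉ box-North.
(2): cable matches urn: cable ∉ box-North.
(5): spring matches urn: spring ∉ box-North.
Suppose cable ∈ box-Y: no assignment then satisfies all the clues, so cable ∉ box-Y.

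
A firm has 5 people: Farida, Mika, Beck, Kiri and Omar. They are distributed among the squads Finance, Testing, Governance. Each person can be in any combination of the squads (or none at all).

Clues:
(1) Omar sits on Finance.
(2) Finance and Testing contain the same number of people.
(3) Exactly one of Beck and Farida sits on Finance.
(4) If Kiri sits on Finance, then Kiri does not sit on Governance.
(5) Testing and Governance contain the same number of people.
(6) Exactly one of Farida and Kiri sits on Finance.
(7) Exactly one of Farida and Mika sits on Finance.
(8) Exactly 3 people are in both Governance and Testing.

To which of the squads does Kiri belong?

From (1): Omar ∈ Finance.
Suppose Kiri ∉ Finance: no assignment then satisfies all the clues, so Kiri ∈ Finance.

Kiri: Finance, Testing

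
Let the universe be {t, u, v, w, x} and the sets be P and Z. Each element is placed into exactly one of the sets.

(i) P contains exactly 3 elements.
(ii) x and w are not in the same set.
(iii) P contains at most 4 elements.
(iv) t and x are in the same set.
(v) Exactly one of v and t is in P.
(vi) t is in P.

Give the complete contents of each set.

From (vi): t ∈ P.
(iv): x matches t: x ∈ P.
(v) (exactly one): v ∉ P.
Only one set left: v ∈ Z.
(ii): w ∉ P.
Only one set left: w ∈ Z.
(i): only 3 candidates remain for P, so all are in.

P = {t, u, x}; Z = {v, w}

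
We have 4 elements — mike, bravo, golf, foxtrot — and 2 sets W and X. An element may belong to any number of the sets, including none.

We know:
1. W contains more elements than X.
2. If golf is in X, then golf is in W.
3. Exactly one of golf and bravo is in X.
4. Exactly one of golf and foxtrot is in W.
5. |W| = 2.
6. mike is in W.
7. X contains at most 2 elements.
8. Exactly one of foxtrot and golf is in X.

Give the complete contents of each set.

W = {golf, mike}; X = {golf}

From (6): mike ∈ W.
Suppose mike ∈ X: no assignment then satisfies all the clues, so mike ∉ X.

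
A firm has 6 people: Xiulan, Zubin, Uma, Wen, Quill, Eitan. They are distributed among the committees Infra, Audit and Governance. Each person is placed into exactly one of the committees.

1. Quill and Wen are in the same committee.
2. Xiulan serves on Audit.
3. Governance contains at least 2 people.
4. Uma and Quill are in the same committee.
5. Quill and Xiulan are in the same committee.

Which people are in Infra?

Infra = {}

From (2): Xiulan ∈ Audit.
(5): Quill matches Xiulan: Quill ∉ Infra.
(5): Quill matches Xiulan: Quill ∈ Audit.
(1): Wen matches Quill: Wen ∉ Infra.
(1): Wen matches Quill: Wen ∈ Audit.
(4): Uma matches Quill: Uma ∉ Infra.
(4): Uma matches Quill: Uma ∈ Audit.
(3): only 2 candidates remain for Governance, so all are in.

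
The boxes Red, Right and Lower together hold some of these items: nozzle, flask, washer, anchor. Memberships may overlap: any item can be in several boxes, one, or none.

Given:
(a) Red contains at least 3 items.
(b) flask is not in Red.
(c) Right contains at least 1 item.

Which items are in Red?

From (b): flask ∉ Red.
(a): only 3 candidates remain for Red, so all are in.

Red = {anchor, nozzle, washer}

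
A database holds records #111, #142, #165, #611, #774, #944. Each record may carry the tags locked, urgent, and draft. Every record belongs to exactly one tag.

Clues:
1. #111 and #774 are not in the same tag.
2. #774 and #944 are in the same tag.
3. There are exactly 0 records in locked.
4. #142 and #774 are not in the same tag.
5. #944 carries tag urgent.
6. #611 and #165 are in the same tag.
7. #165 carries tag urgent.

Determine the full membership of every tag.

From (5): #944 ∈ urgent.
From (7): #165 ∈ urgent.
(2): #774 matches #944: #774 ∉ locked.
(2): #774 matches #944: #774 ∈ urgent.
(3): locked already has 0, so the rest are out.
(4): #142 ∉ urgent.
(6): #611 matches #165: #611 ∈ urgent.
Only one tag left: #142 ∈ draft.
(1): #111 ∉ urgent.
Only one tag left: #111 ∈ draft.

locked = {}; urgent = {#165, #611, #774, #944}; draft = {#111, #142}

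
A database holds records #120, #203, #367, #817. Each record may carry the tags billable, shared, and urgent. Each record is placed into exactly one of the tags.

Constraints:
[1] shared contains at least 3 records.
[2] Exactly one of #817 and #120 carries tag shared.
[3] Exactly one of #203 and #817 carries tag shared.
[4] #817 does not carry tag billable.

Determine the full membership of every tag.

billable = {}; shared = {#120, #203, #367}; urgent = {#817}

From (4): #817 ∉ billable.
Suppose #120 ∈ billable: no assignment then satisfies all the clues, so #120 ∉ billable.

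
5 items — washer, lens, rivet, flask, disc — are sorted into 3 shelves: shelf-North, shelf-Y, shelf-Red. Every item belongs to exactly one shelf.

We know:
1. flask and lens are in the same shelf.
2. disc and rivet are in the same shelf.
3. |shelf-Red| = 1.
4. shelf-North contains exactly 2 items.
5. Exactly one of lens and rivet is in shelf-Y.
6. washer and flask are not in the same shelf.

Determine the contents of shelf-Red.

shelf-Red = {washer}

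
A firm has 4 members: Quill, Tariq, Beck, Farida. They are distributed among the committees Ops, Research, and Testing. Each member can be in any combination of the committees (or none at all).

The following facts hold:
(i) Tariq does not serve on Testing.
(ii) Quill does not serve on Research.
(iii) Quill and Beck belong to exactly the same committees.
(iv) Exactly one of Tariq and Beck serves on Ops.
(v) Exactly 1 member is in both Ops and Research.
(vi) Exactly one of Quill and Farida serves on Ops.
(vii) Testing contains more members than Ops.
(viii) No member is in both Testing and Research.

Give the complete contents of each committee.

From (i): Tariq ∉ Testing.
From (ii): Quill ∉ Research.
(iii): Beck matches Quill: Beck ∉ Research.
Suppose Quill ∈ Ops: no assignment then satisfies all the clues, so Quill ∉ Ops.

Ops = {Farida, Tariq}; Research = {Tariq}; Testing = {Beck, Farida, Quill}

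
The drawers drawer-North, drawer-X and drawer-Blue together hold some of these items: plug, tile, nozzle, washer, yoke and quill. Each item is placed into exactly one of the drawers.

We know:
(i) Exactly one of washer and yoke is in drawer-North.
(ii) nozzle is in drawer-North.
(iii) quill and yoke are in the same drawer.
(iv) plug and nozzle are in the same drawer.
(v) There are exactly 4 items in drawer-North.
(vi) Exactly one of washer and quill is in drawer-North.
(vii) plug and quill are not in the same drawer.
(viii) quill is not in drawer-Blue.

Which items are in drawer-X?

From (ii): nozzle ∈ drawer-North.
From (viii): quill ∉ drawer-Blue.
(iii): yoke matches quill: yoke ∉ drawer-Blue.
(iv): plug matches nozzle: plug ∈ drawer-North.
(vii): quill ∉ drawer-North.
Only one drawer left: quill ∈ drawer-X.
(iii): yoke matches quill: yoke ∉ drawer-North.
(iii): yoke matches quill: yoke ∈ drawer-X.
(v): only 4 candidates remain for drawer-North, so all are in.

drawer-X = {quill, yoke}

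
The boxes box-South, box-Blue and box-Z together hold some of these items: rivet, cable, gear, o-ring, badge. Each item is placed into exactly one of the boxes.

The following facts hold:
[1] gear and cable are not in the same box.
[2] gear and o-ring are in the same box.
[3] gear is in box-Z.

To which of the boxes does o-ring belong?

From (3): gear ∈ box-Z.
(1): cable ∉ box-Z.
(2): o-ring matches gear: o-ring ∉ box-South.
(2): o-ring matches gear: o-ring ∉ box-Blue.
(2): o-ring matches gear: o-ring ∈ box-Z.

o-ring: box-Z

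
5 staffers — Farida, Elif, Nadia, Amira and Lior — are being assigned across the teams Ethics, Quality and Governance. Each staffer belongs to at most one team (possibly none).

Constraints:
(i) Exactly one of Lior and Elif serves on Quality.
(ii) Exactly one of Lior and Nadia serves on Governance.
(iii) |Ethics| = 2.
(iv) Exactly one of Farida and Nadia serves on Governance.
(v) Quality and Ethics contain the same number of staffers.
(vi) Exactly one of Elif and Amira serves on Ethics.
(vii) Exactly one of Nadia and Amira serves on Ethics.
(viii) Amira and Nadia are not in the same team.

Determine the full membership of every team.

Ethics = {Amira, Lior}; Quality = {Elif, Farida}; Governance = {Nadia}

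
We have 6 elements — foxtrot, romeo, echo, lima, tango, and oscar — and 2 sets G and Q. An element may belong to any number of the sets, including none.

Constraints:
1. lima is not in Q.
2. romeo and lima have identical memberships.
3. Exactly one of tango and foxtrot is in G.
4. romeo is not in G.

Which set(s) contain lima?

lima: none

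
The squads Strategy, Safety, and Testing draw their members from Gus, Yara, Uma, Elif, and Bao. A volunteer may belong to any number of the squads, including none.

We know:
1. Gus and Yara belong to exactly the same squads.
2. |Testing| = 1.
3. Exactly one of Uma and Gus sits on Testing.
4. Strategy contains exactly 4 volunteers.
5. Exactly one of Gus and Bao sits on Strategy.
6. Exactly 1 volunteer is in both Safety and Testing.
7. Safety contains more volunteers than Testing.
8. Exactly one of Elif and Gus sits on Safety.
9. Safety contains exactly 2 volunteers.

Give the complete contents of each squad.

Strategy = {Elif, Gus, Uma, Yara}; Safety = {Elif, Uma}; Testing = {Uma}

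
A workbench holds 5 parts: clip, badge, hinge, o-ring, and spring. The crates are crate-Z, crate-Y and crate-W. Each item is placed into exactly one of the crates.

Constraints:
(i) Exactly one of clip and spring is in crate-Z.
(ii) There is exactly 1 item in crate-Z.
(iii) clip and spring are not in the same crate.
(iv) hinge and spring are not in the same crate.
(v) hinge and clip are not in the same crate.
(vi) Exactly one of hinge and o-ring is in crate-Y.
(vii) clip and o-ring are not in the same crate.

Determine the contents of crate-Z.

crate-Z = {clip}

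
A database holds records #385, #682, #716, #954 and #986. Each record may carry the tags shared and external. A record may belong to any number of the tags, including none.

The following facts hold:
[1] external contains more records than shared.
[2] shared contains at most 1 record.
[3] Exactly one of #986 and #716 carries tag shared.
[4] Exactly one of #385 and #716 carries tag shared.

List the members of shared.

shared = {#716}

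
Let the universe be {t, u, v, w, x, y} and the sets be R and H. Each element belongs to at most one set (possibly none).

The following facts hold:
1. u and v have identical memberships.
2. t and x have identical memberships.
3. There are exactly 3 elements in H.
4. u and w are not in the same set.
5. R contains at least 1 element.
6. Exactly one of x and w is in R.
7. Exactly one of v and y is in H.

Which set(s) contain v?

v: none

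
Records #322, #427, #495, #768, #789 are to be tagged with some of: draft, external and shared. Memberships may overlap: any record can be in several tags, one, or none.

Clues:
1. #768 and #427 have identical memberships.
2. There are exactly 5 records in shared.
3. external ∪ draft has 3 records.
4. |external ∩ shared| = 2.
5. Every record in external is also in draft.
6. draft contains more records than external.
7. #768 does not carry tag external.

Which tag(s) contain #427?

From (7): #768 ∉ external.
(1): #427 matches #768: #427 ∉ external.
(2): only 5 candidates remain for shared, so all are in.
Suppose #427 ∈ draft: no assignment then satisfies all the clues, so #427 ∉ draft.

#427: shared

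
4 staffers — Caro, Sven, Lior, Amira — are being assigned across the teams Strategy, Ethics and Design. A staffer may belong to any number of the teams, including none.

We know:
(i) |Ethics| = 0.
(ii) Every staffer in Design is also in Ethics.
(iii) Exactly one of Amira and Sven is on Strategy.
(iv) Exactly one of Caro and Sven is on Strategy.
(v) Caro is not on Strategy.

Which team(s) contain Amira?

Amira: none

From (v): Caro ∉ Strategy.
(i): Ethics already has 0, so the rest are out.
(ii) contrapositive: Caro ∉ Design.
(ii) contrapositive: Sven ∉ Design.
(ii) contrapositive: Lior ∉ Design.
(ii) contrapositive: Amira ∉ Design.
(iv) (exactly one): Sven ∈ Strategy.
(iii) (exactly one): Amira ∉ Strategy.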